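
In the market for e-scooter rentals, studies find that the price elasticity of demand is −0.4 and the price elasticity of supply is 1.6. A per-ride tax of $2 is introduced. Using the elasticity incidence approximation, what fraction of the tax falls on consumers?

Incidence ratio: consumers' share ≈ εs / (εs + |εd|) = 1.6 / (1.6 + 0.4) = 0.8.
Supply is the more elastic side, so consumers bear the larger share.

Consumers' share ≈ 0.8.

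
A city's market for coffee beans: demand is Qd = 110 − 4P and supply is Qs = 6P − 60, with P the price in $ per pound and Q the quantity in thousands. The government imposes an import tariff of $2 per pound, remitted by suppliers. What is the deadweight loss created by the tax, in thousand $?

Without the tax, 110 − 4P = 6P − 60 gives 10P = 170, so P* = $17 and Q* = 42.
With the tax collected from suppliers, supply shifts: Qs = 6(P − 2) − 60.
New equilibrium: buyers pay $18.2, suppliers receive $16.2, Q = 37.2. (Wedge: Pb − Ps = 2.)
Quantity falls by |ΔQ| = |42 − 37.2| = 4.8.
DWL = ½ · t · |ΔQ| = ½ · 2 · 4.8 = $4.8.

Deadweight loss = $4.8 thousand.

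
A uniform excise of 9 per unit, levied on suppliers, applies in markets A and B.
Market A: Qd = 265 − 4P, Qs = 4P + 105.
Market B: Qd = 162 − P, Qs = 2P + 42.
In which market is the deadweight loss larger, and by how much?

Market A, by 54.

Market A: pre-tax P* = 20, Q* = 185; post-tax Q = 167; deadweight loss = 81.
Market B: pre-tax P* = 40, Q* = 122; post-tax Q = 116; deadweight loss = 27.
Difference: 81 vs 27 → market A is larger by 54.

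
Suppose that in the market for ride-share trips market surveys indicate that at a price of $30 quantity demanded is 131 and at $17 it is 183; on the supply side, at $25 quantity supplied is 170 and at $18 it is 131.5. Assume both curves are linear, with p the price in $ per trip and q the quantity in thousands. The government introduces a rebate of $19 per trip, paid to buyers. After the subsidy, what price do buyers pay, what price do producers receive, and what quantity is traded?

Buyers pay $12; producers receive $31; quantity = 203.

Demand slope: (183 − 131)/(17 − 30) = -4, so qd = 251 − 4p.
Supply slope: (131.5 − 170)/(18 − 25) = 5.5, so qs = 5.5p + 32.5.
Without the subsidy, 251 − 4p = 5.5p + 32.5 gives 9.5p = 218.5, so p* = $23 and q* = 159.
With a per-unit subsidy paid to buyers, each effectively pays p − 19, so demand becomes qd = 251 − 4(p − 19).
Solving gives q = 203 with buyers paying $12 and producers receiving $31 (the $19 wedge).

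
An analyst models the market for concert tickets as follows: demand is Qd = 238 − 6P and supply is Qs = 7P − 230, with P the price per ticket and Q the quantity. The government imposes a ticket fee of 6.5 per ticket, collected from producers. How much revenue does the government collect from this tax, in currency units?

Before the tax: set 238 − 6P = 7P − 230 → P* = 36, Q* = 22.
With the tax collected from producers, supply shifts: Qs = 7(P − 6.5) − 230.
Solving gives Q = 1 with consumers paying 39.5 and producers receiving 33 (the 6.5 wedge).
Revenue = t · Q = 6.5 · 1 = 6.5.

Tax revenue = 6.5.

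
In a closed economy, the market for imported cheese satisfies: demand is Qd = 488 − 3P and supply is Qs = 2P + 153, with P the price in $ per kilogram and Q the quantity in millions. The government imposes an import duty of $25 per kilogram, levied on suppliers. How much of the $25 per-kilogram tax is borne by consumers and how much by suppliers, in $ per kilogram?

Without the tax, 488 − 3P = 2P + 153 gives 5P = 335, so P* = $67 and Q* = 287.
With the tax collected from suppliers, supply shifts: Qs = 2(P − 25) + 153.
Solving gives Q = 257 with consumers paying $77 and suppliers receiving $52 (the $25 wedge).
Burden on consumers: $10; on suppliers: $15. (They sum to $25.)
The less price-elastic side of the market bears the larger share of a per-unit tax.

Consumers bear $10 per kilogram; suppliers bear $15 per kilogram.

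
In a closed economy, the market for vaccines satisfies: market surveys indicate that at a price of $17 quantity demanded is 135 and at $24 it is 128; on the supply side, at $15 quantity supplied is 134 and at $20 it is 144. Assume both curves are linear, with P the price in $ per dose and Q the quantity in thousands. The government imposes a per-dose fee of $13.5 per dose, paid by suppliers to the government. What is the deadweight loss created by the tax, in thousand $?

Demand slope: (128 − 135)/(24 − 17) = -1, so Qd = 152 − P.
Supply slope: (144 − 134)/(20 − 15) = 2, so Qs = 2P + 104.
Without the tax, 152 − P = 2P + 104 gives 3P = 48, so P* = $16 and Q* = 136.
With the tax collected from suppliers, supply shifts: Qs = 2(P − 13.5) + 104.
Solving gives Q = 127 with consumers paying $25 and suppliers receiving $11.5 (the $13.5 wedge).
Quantity falls by |ΔQ| = |136 − 127| = 9.
DWL = ½ · t · |ΔQ| = ½ · 13.5 · 9 = $60.75.

Deadweight loss = $60.75 thousand.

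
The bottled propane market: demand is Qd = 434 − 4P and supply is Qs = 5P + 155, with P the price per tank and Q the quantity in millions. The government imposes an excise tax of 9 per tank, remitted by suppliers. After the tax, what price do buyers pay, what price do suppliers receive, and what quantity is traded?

Without the tax, 434 − 4P = 5P + 155 gives 9P = 279, so P* = 31 and Q* = 310.
With the tax collected from suppliers, supply shifts: Qs = 5(P − 9) + 155.
New equilibrium: buyers pay 36, suppliers receive 27, Q = 290. (Wedge: Pb − Ps = 9.)
The less price-elastic side of the market bears the larger share of a per-unit tax.

Buyers pay 36; suppliers receive 27; quantity = 290.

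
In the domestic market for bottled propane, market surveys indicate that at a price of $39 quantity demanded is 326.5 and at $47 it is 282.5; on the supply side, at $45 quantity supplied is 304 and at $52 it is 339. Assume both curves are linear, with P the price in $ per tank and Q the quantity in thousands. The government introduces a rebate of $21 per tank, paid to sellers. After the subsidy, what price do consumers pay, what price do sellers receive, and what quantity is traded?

Consumers pay $34; sellers receive $55; quantity = 354.

Demand slope: (282.5 − 326.5)/(47 − 39) = -5.5, so Qd = 541 − 5.5P.
Supply slope: (339 − 304)/(52 − 45) = 5, so Qs = 5P + 79.
Before the subsidy: set 541 − 5.5P = 5P + 79 → P* = $44, Q* = 299.
With a per-unit subsidy paid to sellers, each receives P + 21 per unit sold, so supply becomes Qs = 5(P + 21) + 79.
New equilibrium: consumers pay $34, sellers receive $55, Q = 354. (Wedge: Pb − Ps = −21.)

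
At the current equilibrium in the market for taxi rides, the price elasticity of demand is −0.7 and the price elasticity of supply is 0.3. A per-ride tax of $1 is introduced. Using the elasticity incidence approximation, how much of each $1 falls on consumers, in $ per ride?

Incidence ratio: consumers' share ≈ εs / (εs + |εd|) = 0.3 / (0.3 + 0.7) = 0.3.
So consumers bear ≈ 0.3 × $1 = $0.3; suppliers bear $0.7.

Consumers bear ≈ $0.3 per ride.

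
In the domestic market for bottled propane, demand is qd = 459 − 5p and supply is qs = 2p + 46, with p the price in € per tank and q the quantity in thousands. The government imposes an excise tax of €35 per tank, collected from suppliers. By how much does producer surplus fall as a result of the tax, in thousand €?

Before the tax: set 459 − 5p = 2p + 46 → p* = €59, q* = 164.
With the tax collected from suppliers, supply shifts: qs = 2(p − 35) + 46.
New equilibrium: buyers pay €69, suppliers receive €34, q = 114. (Wedge: pb − ps = 35.)
ΔPS is the trapezoid between Q = 114 and Q = 164 of height €25: ½ · (164 + 114) · 25 = €3475.

Producer surplus falls by €3475 thousand.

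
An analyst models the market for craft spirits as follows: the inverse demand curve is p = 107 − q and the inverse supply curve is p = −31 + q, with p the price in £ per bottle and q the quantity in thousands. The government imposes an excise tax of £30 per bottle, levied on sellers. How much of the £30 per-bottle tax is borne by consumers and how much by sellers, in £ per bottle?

Consumers bear £15 per bottle; sellers bear £15 per bottle.

Rewrite in direct form: qd = 107 − p and qs = p + 31.
Before the tax: set 107 − p = p + 31 → p* = £38, q* = 69.
With the tax collected from sellers, supply shifts: qs = (p − 30) + 31.
Solving gives q = 54 with consumers paying £53 and sellers receiving £23 (the £30 wedge).
Burden on consumers: £15; on sellers: £15. (They sum to £30.)
The less price-elastic side of the market bears the larger share of a per-unit tax.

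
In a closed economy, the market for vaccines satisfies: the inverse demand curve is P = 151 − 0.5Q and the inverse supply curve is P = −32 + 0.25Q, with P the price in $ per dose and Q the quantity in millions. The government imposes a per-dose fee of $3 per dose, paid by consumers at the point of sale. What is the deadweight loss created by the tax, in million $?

Inverting to Q(P) form: Qd = 302 − 2P; Qs = 4P + 128.
Without the tax, 302 − 2P = 4P + 128 gives 6P = 174, so P* = $29 and Q* = 244.
With the tax collected from consumers, demand (in seller-price terms) shifts: Qd = 302 − 2(P + 3).
Solving gives Q = 240 with consumers paying $31 and sellers receiving $28 (the $3 wedge).
Quantity falls by |ΔQ| = |244 − 240| = 4.
DWL = ½ · t · |ΔQ| = ½ · 3 · 4 = $6.

Deadweight loss = $6 million.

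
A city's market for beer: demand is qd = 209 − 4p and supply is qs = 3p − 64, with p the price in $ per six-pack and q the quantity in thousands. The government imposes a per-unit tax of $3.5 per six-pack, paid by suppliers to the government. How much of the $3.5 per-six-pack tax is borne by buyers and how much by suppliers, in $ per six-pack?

Buyers bear $1.5 per six-pack; suppliers bear $2 per six-pack.

Before the tax: set 209 − 4p = 3p − 64 → p* = $39, q* = 53.
With the tax collected from suppliers, supply shifts: qs = 3(p − 3.5) − 64.
New equilibrium: buyers pay $40.5, suppliers receive $37, q = 47. (Wedge: pb − ps = 3.5.)
Burden on buyers: $1.5; on suppliers: $2. (They sum to $3.5.)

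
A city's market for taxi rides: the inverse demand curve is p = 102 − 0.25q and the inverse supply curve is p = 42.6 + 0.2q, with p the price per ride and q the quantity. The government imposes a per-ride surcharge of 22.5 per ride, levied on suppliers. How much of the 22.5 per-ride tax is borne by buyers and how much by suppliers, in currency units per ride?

Rewrite in direct form: qd = 408 − 4p and qs = 5p − 213.
Before the tax: set 408 − 4p = 5p − 213 → p* = 69, q* = 132.
With the tax collected from suppliers, supply shifts: qs = 5(p − 22.5) − 213.
New equilibrium: buyers pay 81.5, suppliers receive 59, q = 82. (Wedge: pb − ps = 22.5.)
Burden on buyers: 12.5; on suppliers: 10. (They sum to 22.5.)

Buyers bear 12.5 per ride; suppliers bear 10 per ride.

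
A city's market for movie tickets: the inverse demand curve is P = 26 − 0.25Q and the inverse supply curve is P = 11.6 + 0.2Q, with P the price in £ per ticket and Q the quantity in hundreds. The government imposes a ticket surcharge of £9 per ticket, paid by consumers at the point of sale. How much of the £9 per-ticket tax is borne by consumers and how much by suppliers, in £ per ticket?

Rewrite in direct form: Qd = 104 − 4P and Qs = 5P − 58.
Without the tax, 104 − 4P = 5P − 58 gives 9P = 162, so P* = £18 and Q* = 32.
With the tax collected from consumers, demand (in seller-price terms) shifts: Qd = 104 − 4(P + 9).
New equilibrium: consumers pay £23, suppliers receive £14, Q = 12. (Wedge: Pb − Ps = 9.)
Burden on consumers: £5; on suppliers: £4. (They sum to £9.)
The less price-elastic side of the market bears the larger share of a per-unit tax.

Consumers bear £5 per ticket; suppliers bear £4 per ticket.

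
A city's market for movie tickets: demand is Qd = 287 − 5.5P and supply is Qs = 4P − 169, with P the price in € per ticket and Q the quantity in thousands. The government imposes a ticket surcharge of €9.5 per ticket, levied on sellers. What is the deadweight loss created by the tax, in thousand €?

Deadweight loss = €104.5 thousand.

Before the tax: set 287 − 5.5P = 4P − 169 → P* = €48, Q* = 23.
With the tax collected from sellers, supply shifts: Qs = 4(P − 9.5) − 169.
New equilibrium: buyers pay €52, sellers receive €42.5, Q = 1. (Wedge: Pb − Ps = 9.5.)
Quantity falls by |ΔQ| = |23 − 1| = 22.
DWL = ½ · t · |ΔQ| = ½ · 9.5 · 22 = €104.5.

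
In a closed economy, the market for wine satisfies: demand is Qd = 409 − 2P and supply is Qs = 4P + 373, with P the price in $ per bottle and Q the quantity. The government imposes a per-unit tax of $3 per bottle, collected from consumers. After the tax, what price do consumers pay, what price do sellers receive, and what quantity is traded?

Before the tax: set 409 − 2P = 4P + 373 → P* = $6, Q* = 397.
With the tax collected from consumers, demand (in seller-price terms) shifts: Qd = 409 − 2(P + 3).
New equilibrium: consumers pay $8, sellers receive $5, Q = 393. (Wedge: Pb − Ps = 3.)
The less price-elastic side of the market bears the larger share of a per-unit tax.

Consumers pay $8; sellers receive $5; quantity = 393.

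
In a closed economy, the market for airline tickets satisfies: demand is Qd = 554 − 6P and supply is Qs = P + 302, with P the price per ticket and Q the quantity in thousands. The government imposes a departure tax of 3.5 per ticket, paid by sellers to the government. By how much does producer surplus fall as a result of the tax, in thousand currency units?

Before the tax: set 554 − 6P = P + 302 → P* = 36, Q* = 338.
With the tax collected from sellers, supply shifts: Qs = (P − 3.5) + 302.
Solving gives Q = 335 with buyers paying 36.5 and sellers receiving 33 (the 3.5 wedge).
ΔPS is the trapezoid between Q = 335 and Q = 338 of height 3: ½ · (338 + 335) · 3 = 1009.5.

Producer surplus falls by 1009.5 thousand.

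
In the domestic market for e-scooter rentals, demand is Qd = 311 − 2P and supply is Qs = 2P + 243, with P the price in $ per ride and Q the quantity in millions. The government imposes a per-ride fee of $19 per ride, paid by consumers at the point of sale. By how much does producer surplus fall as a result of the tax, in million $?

Before the tax: set 311 − 2P = 2P + 243 → P* = $17, Q* = 277.
With the tax collected from consumers, demand (in seller-price terms) shifts: Qd = 311 − 2(P + 19).
Solving gives Q = 258 with consumers paying $26.5 and sellers receiving $7.5 (the $19 wedge).
ΔPS is the trapezoid between Q = 258 and Q = 277 of height $9.5: ½ · (277 + 258) · 9.5 = $2541.25.

Producer surplus falls by $2541.25 million.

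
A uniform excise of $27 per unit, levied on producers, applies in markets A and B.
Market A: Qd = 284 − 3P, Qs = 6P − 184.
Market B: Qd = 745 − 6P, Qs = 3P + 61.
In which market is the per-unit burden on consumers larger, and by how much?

Market A, by $9.

Market A: pre-tax P* = $52, Q* = 128; post-tax Q = 74; per-unit burden on consumers = $18.
Market B: pre-tax P* = $76, Q* = 289; post-tax Q = 235; per-unit burden on consumers = $9.
Difference: $18 vs $9 → market A is larger by $9.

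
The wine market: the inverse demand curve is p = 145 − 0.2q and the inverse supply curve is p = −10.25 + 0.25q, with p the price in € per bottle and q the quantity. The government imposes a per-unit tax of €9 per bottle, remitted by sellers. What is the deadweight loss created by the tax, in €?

Deadweight loss = €90.

Inverting to q(p) form: qd = 725 − 5p; qs = 4p + 41.
Before the tax: set 725 − 5p = 4p + 41 → p* = €76, q* = 345.
With the tax collected from sellers, supply shifts: qs = 4(p − 9) + 41.
Solving gives q = 325 with consumers paying €80 and sellers receiving €71 (the €9 wedge).
Quantity falls by |ΔQ| = |345 − 325| = 20.
DWL = ½ · t · |ΔQ| = ½ · 9 · 20 = €90.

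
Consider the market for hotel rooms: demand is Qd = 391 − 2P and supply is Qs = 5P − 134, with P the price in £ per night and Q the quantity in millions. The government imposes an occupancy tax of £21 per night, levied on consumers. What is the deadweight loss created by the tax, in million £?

Deadweight loss = £315 million.

Without the tax, 391 − 2P = 5P − 134 gives 7P = 525, so P* = £75 and Q* = 241.
With the tax collected from consumers, demand (in seller-price terms) shifts: Qd = 391 − 2(P + 21).
Solving gives Q = 211 with consumers paying £90 and producers receiving £69 (the £21 wedge).
Quantity falls by |ΔQ| = |241 − 211| = 30.
DWL = ½ · t · |ΔQ| = ½ · 21 · 30 = £315.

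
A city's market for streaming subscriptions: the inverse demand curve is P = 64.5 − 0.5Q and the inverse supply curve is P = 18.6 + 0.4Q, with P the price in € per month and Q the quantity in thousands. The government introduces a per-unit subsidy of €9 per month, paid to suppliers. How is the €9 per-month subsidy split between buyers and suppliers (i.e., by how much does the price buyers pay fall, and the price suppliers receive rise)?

Buyers gain €5 per month; suppliers gain €4 per month.

Inverting to Q(P) form: Qd = 129 − 2P; Qs = 2.5P − 46.5.
Before the subsidy: set 129 − 2P = 2.5P − 46.5 → P* = €39, Q* = 51.
With a per-unit subsidy paid to suppliers, each receives P + 9 per unit sold, so supply becomes Qs = 2.5(P + 9) − 46.5.
New equilibrium: buyers pay €34, suppliers receive €43, Q = 61. (Wedge: Pb − Ps = −9.)
Gain to buyers: €5; to suppliers: €4. (They sum to €9.)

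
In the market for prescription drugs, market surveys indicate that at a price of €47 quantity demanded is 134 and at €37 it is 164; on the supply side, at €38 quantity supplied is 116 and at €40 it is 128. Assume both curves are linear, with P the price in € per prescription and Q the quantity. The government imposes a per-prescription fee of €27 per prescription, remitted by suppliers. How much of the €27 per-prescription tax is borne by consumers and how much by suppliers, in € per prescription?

Demand slope: (164 − 134)/(37 − 47) = -3, so Qd = 275 − 3P.
Supply slope: (128 − 116)/(40 − 38) = 6, so Qs = 6P − 112.
Without the tax, 275 − 3P = 6P − 112 gives 9P = 387, so P* = €43 and Q* = 146.
With the tax collected from suppliers, supply shifts: Qs = 6(P − 27) − 112.
Solving gives Q = 92 with consumers paying €61 and suppliers receiving €34 (the €27 wedge).
Burden on consumers: €18; on suppliers: €9. (They sum to €27.)
The less price-elastic side of the market bears the larger share of a per-unit tax.

Consumers bear €18 per prescription; suppliers bear €9 per prescription.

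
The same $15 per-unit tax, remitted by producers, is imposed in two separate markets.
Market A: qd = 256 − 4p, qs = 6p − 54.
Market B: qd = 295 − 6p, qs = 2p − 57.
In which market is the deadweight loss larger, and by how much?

Market A, by $101.25.

Market A: pre-tax p* = $31, q* = 132; post-tax q = 96; deadweight loss = $270.
Market B: pre-tax p* = $44, q* = 31; post-tax q = 8.5; deadweight loss = $168.75.
Difference: $270 vs $168.75 → market A is larger by $101.25.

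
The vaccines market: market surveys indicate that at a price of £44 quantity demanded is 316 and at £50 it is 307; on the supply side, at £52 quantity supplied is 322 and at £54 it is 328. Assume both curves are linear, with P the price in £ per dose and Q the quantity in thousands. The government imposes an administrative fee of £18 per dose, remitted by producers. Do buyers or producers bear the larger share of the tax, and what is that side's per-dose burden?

Demand slope: (307 − 316)/(50 − 44) = -1.5, so Qd = 382 − 1.5P.
Supply slope: (328 − 322)/(54 − 52) = 3, so Qs = 3P + 166.
Before the tax: set 382 − 1.5P = 3P + 166 → P* = £48, Q* = 310.
With the tax collected from producers, supply shifts: Qs = 3(P − 18) + 166.
Solving gives Q = 292 with buyers paying £60 and producers receiving £42 (the £18 wedge).
Per-dose burden: buyers £12, producers £6.
Buyers take the larger share because demand is less price-elastic here (demand slope 1.5 vs supply slope 3).
The less price-elastic side of the market bears the larger share of a per-unit tax.

Buyers bear the larger share: £12 per dose.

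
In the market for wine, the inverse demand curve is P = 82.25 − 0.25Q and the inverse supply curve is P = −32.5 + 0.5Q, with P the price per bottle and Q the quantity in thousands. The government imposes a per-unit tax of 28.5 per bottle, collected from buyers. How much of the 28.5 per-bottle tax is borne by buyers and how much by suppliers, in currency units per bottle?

Inverting to Q(P) form: Qd = 329 − 4P; Qs = 2P + 65.
Without the tax, 329 − 4P = 2P + 65 gives 6P = 264, so P* = 44 and Q* = 153.
With the tax collected from buyers, demand (in seller-price terms) shifts: Qd = 329 − 4(P + 28.5).
New equilibrium: buyers pay 53.5, suppliers receive 25, Q = 115. (Wedge: Pb − Ps = 28.5.)
Burden on buyers: 9.5; on suppliers: 19. (They sum to 28.5.)
The less price-elastic side of the market bears the larger share of a per-unit tax.

Buyers bear 9.5 per bottle; suppliers bear 19 per bottle.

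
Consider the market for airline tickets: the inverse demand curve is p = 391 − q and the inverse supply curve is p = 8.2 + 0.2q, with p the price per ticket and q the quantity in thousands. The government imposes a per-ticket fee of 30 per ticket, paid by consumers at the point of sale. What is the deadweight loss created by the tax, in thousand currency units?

Deadweight loss = 375 thousand.

Rewrite in direct form: qd = 391 − p and qs = 5p − 41.
Before the tax: set 391 − p = 5p − 41 → p* = 72, q* = 319.
With the tax collected from consumers, demand (in seller-price terms) shifts: qd = 391 − (p + 30).
New equilibrium: consumers pay 97, sellers receive 67, q = 294. (Wedge: pb − ps = 30.)
Quantity falls by |ΔQ| = |319 − 294| = 25.
DWL = ½ · t · |ΔQ| = ½ · 30 · 25 = 375.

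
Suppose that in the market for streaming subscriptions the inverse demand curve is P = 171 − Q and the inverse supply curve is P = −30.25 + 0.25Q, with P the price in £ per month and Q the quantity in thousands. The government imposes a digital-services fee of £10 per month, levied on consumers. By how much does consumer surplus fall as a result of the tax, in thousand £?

Inverting to Q(P) form: Qd = 171 − P; Qs = 4P + 121.
Without the tax, 171 − P = 4P + 121 gives 5P = 50, so P* = £10 and Q* = 161.
With the tax collected from consumers, demand (in seller-price terms) shifts: Qd = 171 − (P + 10).
New equilibrium: consumers pay £18, sellers receive £8, Q = 153. (Wedge: Pb − Ps = 10.)
ΔCS is the trapezoid between Q = 153 and Q = 161 of height £8: ½ · (161 + 153) · 8 = £1256.

Consumer surplus falls by £1256 thousand.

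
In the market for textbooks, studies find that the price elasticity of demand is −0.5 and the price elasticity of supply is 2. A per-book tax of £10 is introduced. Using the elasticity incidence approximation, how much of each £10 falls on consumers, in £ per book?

Consumers bear ≈ £8 per book.

Incidence ratio: consumers' share ≈ εs / (εs + |εd|) = 2 / (2 + 0.5) = 0.8.
So consumers bear ≈ 0.8 × £10 = £8; sellers bear £2.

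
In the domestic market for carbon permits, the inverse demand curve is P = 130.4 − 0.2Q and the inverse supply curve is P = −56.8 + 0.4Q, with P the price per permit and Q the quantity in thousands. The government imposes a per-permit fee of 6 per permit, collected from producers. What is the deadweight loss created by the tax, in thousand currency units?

Inverting to Q(P) form: Qd = 652 − 5P; Qs = 2.5P + 142.
Before the tax: set 652 − 5P = 2.5P + 142 → P* = 68, Q* = 312.
With the tax collected from producers, supply shifts: Qs = 2.5(P − 6) + 142.
Solving gives Q = 302 with consumers paying 70 and producers receiving 64 (the 6 wedge).
Quantity falls by |ΔQ| = |312 − 302| = 10.
DWL = ½ · t · |ΔQ| = ½ · 6 · 10 = 30.

Deadweight loss = 30 thousand.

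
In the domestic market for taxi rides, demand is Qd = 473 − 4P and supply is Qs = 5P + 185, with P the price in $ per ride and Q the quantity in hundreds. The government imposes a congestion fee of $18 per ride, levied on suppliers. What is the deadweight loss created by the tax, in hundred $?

Deadweight loss = $360 hundred.

Before the tax: set 473 − 4P = 5P + 185 → P* = $32, Q* = 345.
With the tax collected from suppliers, supply shifts: Qs = 5(P − 18) + 185.
New equilibrium: consumers pay $42, suppliers receive $24, Q = 305. (Wedge: Pb − Ps = 18.)
Quantity falls by |ΔQ| = |345 − 305| = 40.
DWL = ½ · t · |ΔQ| = ½ · 18 · 40 = $360.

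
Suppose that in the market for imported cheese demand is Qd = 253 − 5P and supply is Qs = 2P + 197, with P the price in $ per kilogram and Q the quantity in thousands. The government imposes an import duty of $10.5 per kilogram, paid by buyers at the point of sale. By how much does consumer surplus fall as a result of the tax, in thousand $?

Consumer surplus falls by $616.5 thousand.

Before the tax: set 253 − 5P = 2P + 197 → P* = $8, Q* = 213.
With the tax collected from buyers, demand (in seller-price terms) shifts: Qd = 253 − 5(P + 10.5).
Solving gives Q = 198 with buyers paying $11 and producers receiving $0.5 (the $10.5 wedge).
ΔCS is the trapezoid between Q = 198 and Q = 213 of height $3: ½ · (213 + 198) · 3 = $616.5.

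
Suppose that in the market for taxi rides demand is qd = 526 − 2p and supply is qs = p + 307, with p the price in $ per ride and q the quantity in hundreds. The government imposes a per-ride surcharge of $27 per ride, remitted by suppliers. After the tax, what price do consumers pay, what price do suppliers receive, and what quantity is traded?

Before the tax: set 526 − 2p = p + 307 → p* = $73, q* = 380.
With the tax collected from suppliers, supply shifts: qs = (p − 27) + 307.
Solving gives q = 362 with consumers paying $82 and suppliers receiving $55 (the $27 wedge).
The less price-elastic side of the market bears the larger share of a per-unit tax.

Consumers pay $82; suppliers receive $55; quantity = 362.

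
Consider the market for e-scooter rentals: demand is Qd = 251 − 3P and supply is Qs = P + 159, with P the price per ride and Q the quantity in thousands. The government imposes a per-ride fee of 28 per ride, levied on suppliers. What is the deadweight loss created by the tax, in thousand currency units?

Deadweight loss = 294 thousand.

Without the tax, 251 − 3P = P + 159 gives 4P = 92, so P* = 23 and Q* = 182.
With the tax collected from suppliers, supply shifts: Qs = (P − 28) + 159.
New equilibrium: consumers pay 30, suppliers receive 2, Q = 161. (Wedge: Pb − Ps = 28.)
Quantity falls by |ΔQ| = |182 − 161| = 21.
DWL = ½ · t · |ΔQ| = ½ · 28 · 21 = 294.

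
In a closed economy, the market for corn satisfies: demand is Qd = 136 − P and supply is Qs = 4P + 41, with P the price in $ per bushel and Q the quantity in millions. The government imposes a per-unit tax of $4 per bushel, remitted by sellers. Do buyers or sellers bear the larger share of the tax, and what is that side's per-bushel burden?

Before the tax: set 136 − P = 4P + 41 → P* = $19, Q* = 117.
With the tax collected from sellers, supply shifts: Qs = 4(P − 4) + 41.
New equilibrium: buyers pay $22.2, sellers receive $18.2, Q = 113.8. (Wedge: Pb − Ps = 4.)
Per-bushel burden: buyers $3.2, sellers $0.8.
Buyers take the larger share because demand is less price-elastic here (demand slope 1 vs supply slope 4).
The less price-elastic side of the market bears the larger share of a per-unit tax.

Buyers bear the larger share: $3.2 per bushel.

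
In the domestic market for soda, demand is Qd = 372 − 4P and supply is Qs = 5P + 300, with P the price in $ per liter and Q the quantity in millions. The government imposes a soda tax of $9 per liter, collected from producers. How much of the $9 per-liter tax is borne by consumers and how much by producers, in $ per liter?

Consumers bear $5 per liter; producers bear $4 per liter.

Before the tax: set 372 − 4P = 5P + 300 → P* = $8, Q* = 340.
With the tax collected from producers, supply shifts: Qs = 5(P − 9) + 300.
Solving gives Q = 320 with consumers paying $13 and producers receiving $4 (the $9 wedge).
Burden on consumers: $5; on producers: $4. (They sum to $9.)
The less price-elastic side of the market bears the larger share of a per-unit tax.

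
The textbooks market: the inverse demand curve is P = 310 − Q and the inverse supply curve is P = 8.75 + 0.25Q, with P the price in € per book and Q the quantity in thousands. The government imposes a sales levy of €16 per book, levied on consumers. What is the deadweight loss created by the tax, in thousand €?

Deadweight loss = €102.4 thousand.

Inverting to Q(P) form: Qd = 310 − P; Qs = 4P − 35.
Without the tax, 310 − P = 4P − 35 gives 5P = 345, so P* = €69 and Q* = 241.
With the tax collected from consumers, demand (in seller-price terms) shifts: Qd = 310 − (P + 16).
New equilibrium: consumers pay €81.8, producers receive €65.8, Q = 228.2. (Wedge: Pb − Ps = 16.)
Quantity falls by |ΔQ| = |241 − 228.2| = 12.8.
DWL = ½ · t · |ΔQ| = ½ · 16 · 12.8 = €102.4.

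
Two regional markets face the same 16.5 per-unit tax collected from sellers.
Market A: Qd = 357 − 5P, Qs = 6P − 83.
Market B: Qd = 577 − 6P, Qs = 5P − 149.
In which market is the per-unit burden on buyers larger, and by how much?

Market A: pre-tax P* = 40, Q* = 157; post-tax Q = 112; per-unit burden on buyers = 9.
Market B: pre-tax P* = 66, Q* = 181; post-tax Q = 136; per-unit burden on buyers = 7.5.
Difference: 9 vs 7.5 → market A is larger by 1.5.

Market A, by 1.5.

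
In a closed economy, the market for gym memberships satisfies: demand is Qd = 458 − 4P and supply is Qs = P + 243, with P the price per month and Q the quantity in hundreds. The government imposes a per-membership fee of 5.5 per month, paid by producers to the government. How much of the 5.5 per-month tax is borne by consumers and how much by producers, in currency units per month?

Without the tax, 458 − 4P = P + 243 gives 5P = 215, so P* = 43 and Q* = 286.
With the tax collected from producers, supply shifts: Qs = (P − 5.5) + 243.
Solving gives Q = 281.6 with consumers paying 44.1 and producers receiving 38.6 (the 5.5 wedge).
Burden on consumers: 1.1; on producers: 4.4. (They sum to 5.5.)
The less price-elastic side of the market bears the larger share of a per-unit tax.

Consumers bear 1.1 per month; producers bear 4.4 per month.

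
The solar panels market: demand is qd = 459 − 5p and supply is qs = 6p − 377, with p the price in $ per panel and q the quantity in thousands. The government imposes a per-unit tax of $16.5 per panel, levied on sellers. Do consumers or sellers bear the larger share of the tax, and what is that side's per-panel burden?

Before the tax: set 459 − 5p = 6p − 377 → p* = $76, q* = 79.
With the tax collected from sellers, supply shifts: qs = 6(p − 16.5) − 377.
New equilibrium: consumers pay $85, sellers receive $68.5, q = 34. (Wedge: pb − ps = 16.5.)
Per-panel burden: consumers $9, sellers $7.5.
Consumers take the larger share because demand is less price-elastic here (demand slope 5 vs supply slope 6).
The less price-elastic side of the market bears the larger share of a per-unit tax.

Consumers bear the larger share: $9 per panel.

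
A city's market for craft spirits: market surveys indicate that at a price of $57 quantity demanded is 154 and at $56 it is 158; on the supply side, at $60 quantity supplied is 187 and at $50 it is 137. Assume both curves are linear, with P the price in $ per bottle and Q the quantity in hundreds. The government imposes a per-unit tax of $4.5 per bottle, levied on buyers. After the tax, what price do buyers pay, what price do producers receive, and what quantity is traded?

Demand slope: (158 − 154)/(56 − 57) = -4, so Qd = 382 − 4P.
Supply slope: (137 − 187)/(50 − 60) = 5, so Qs = 5P − 113.
Without the tax, 382 − 4P = 5P − 113 gives 9P = 495, so P* = $55 and Q* = 162.
With the tax collected from buyers, demand (in seller-price terms) shifts: Qd = 382 − 4(P + 4.5).
Solving gives Q = 152 with buyers paying $57.5 and producers receiving $53 (the $4.5 wedge).

Buyers pay $57.5; producers receive $53; quantity = 152.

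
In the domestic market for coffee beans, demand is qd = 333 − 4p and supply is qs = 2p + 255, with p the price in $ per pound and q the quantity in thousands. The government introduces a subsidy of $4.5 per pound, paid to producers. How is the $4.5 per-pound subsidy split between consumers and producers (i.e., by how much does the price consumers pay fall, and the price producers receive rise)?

Without the subsidy, 333 − 4p = 2p + 255 gives 6p = 78, so p* = $13 and q* = 281.
With a per-unit subsidy paid to producers, each receives p + 4.5 per unit sold, so supply becomes qs = 2(p + 4.5) + 255.
Solving gives q = 287 with consumers paying $11.5 and producers receiving $16 (the $4.5 wedge).
Gain to consumers: $1.5; to producers: $3. (They sum to $4.5.)

Consumers gain $1.5 per pound; producers gain $3 per pound.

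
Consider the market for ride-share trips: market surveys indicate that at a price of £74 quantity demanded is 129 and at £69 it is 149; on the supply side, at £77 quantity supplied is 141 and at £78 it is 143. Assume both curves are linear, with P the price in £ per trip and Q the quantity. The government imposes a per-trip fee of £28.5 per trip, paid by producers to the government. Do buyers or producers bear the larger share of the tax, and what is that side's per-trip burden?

Producers bear the larger share: £19 per trip.

Demand slope: (149 − 129)/(69 − 74) = -4, so Qd = 425 − 4P.
Supply slope: (143 − 141)/(78 − 77) = 2, so Qs = 2P − 13.
Before the tax: set 425 − 4P = 2P − 13 → P* = £73, Q* = 133.
With the tax collected from producers, supply shifts: Qs = 2(P − 28.5) − 13.
New equilibrium: buyers pay £82.5, producers receive £54, Q = 95. (Wedge: Pb − Ps = 28.5.)
Per-trip burden: buyers £9.5, producers £19.
Producers take the larger share because supply is less price-elastic here (demand slope 4 vs supply slope 2).
The less price-elastic side of the market bears the larger share of a per-unit tax.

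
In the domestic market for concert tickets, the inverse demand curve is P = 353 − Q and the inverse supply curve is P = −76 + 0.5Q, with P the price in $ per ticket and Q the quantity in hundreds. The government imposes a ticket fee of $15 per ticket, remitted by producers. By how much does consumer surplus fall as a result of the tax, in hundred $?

Rewrite in direct form: Qd = 353 − P and Qs = 2P + 152.
Without the tax, 353 − P = 2P + 152 gives 3P = 201, so P* = $67 and Q* = 286.
With the tax collected from producers, supply shifts: Qs = 2(P − 15) + 152.
Solving gives Q = 276 with consumers paying $77 and producers receiving $62 (the $15 wedge).
ΔCS is the trapezoid between Q = 276 and Q = 286 of height $10: ½ · (286 + 276) · 10 = $2810.

Consumer surplus falls by $2810 hundred.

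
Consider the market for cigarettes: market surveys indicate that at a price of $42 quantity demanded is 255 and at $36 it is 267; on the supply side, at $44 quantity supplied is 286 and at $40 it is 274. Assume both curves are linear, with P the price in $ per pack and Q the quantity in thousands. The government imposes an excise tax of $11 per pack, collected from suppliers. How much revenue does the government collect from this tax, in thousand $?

Demand slope: (267 − 255)/(36 − 42) = -2, so Qd = 339 − 2P.
Supply slope: (274 − 286)/(40 − 44) = 3, so Qs = 3P + 154.
Without the tax, 339 − 2P = 3P + 154 gives 5P = 185, so P* = $37 and Q* = 265.
With the tax collected from suppliers, supply shifts: Qs = 3(P − 11) + 154.
New equilibrium: consumers pay $43.6, suppliers receive $32.6, Q = 251.8. (Wedge: Pb − Ps = 11.)
Revenue = t · Q = 11 · 251.8 = $2769.8.

Tax revenue = $2769.8 thousand.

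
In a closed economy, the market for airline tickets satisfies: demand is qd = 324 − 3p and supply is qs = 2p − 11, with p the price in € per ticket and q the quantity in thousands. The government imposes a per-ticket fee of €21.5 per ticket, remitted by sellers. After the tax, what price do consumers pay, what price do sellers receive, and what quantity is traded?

Consumers pay €75.6; sellers receive €54.1; quantity = 97.2.

Before the tax: set 324 − 3p = 2p − 11 → p* = €67, q* = 123.
With the tax collected from sellers, supply shifts: qs = 2(p − 21.5) − 11.
Solving gives q = 97.2 with consumers paying €75.6 and sellers receiving €54.1 (the €21.5 wedge).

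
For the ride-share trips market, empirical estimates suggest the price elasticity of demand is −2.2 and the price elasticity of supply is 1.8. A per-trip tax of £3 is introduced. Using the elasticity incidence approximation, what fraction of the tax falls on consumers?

Incidence ratio: consumers' share ≈ εs / (εs + |εd|) = 1.8 / (1.8 + 2.2) = 0.45.
Supply is the less elastic side, so consumers bear the smaller share.

Consumers' share ≈ 0.45.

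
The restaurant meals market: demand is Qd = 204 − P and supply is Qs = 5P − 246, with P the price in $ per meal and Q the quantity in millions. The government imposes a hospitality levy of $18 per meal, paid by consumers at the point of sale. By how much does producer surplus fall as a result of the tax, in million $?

Producer surplus falls by $364.5 million.

Before the tax: set 204 − P = 5P − 246 → P* = $75, Q* = 129.
With the tax collected from consumers, demand (in seller-price terms) shifts: Qd = 204 − (P + 18).
Solving gives Q = 114 with consumers paying $90 and suppliers receiving $72 (the $18 wedge).
ΔPS is the trapezoid between Q = 114 and Q = 129 of height $3: ½ · (129 + 114) · 3 = $364.5.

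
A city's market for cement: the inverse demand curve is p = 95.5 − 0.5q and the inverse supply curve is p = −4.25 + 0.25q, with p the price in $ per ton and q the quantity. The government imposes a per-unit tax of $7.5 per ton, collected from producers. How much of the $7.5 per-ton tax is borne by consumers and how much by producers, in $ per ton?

Consumers bear $5 per ton; producers bear $2.5 per ton.

Rewrite in direct form: qd = 191 − 2p and qs = 4p + 17.
Without the tax, 191 − 2p = 4p + 17 gives 6p = 174, so p* = $29 and q* = 133.
With the tax collected from producers, supply shifts: qs = 4(p − 7.5) + 17.
Solving gives q = 123 with consumers paying $34 and producers receiving $26.5 (the $7.5 wedge).
Burden on consumers: $5; on producers: $2.5. (They sum to $7.5.)
The less price-elastic side of the market bears the larger share of a per-unit tax.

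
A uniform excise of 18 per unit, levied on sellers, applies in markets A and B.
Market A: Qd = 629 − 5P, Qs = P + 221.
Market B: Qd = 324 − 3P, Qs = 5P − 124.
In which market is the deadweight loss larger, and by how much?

Market B, by 168.75.

Market A: pre-tax P* = 68, Q* = 289; post-tax Q = 274; deadweight loss = 135.
Market B: pre-tax P* = 56, Q* = 156; post-tax Q = 122.25; deadweight loss = 303.75.
Difference: 135 vs 303.75 → market B is larger by 168.75.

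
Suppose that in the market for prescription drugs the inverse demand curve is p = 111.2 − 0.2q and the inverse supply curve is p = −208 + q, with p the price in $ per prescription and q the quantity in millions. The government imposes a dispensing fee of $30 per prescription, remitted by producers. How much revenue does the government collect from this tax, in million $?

Inverting to q(p) form: qd = 556 − 5p; qs = p + 208.
Before the tax: set 556 − 5p = p + 208 → p* = $58, q* = 266.
With the tax collected from producers, supply shifts: qs = (p − 30) + 208.
New equilibrium: buyers pay $63, producers receive $33, q = 241. (Wedge: pb − ps = 30.)
Revenue = t · Q = 30 · 241 = $7230.

Tax revenue = $7230 million.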